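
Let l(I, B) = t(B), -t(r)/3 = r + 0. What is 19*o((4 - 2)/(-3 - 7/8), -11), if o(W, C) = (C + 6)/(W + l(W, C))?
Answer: -155/53 ≈ -2.9245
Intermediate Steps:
t(r) = -3*r (t(r) = -3*(r + 0) = -3*r)
l(I, B) = -3*B
o(W, C) = (6 + C)/(W - 3*C) (o(W, C) = (C + 6)/(W - 3*C) = (6 + C)/(W - 3*C))
19*o((4 - 2)/(-3 - 7/8), -11) = 19*((-6 - 1*(-11))/(-(4 - 2)/(-3 - 7/8) + 3*(-11))) = 19*((-6 + 11)/(-2/(-3 - 7*⅛) - 33)) = 19*(5/(-2/(-3 - 7/8) - 33)) = 19*(5/(-2/(-31/8) - 33)) = 19*(5/(-2*(-8)/31 - 33)) = 19*(5/(-1*(-16/31) - 33)) = 19*(5/(16/31 - 33)) = 19*(5/(-1007/31)) = 19*(-31/1007*5) = 19*(-155/1007) = -155/53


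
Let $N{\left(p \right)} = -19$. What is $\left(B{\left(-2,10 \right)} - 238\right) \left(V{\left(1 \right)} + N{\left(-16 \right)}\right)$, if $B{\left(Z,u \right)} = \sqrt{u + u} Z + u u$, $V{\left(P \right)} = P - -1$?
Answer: $2346 + 68 \sqrt{5} \approx 2498.1$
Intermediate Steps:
$V{\left(P \right)} = 1 + P$ ($V{\left(P \right)} = P + 1 = 1 + P$)
$B{\left(Z,u \right)} = u^{2} + Z \sqrt{2} \sqrt{u}$ ($B{\left(Z,u \right)} = \sqrt{2 u} Z + u^{2} = \sqrt{2} \sqrt{u} Z + u^{2} = Z \sqrt{2} \sqrt{u} + u^{2} = u^{2} + Z \sqrt{2} \sqrt{u}$)
$\left(B{\left(-2,10 \right)} - 238\right) \left(V{\left(1 \right)} + N{\left(-16 \right)}\right) = \left(\left(10^{2} - 2 \sqrt{2} \sqrt{10}\right) - 238\right) \left(\left(1 + 1\right) - 19\right) = \left(\left(100 - 4 \sqrt{5}\right) - 238\right) \left(2 - 19\right) = \left(-138 - 4 \sqrt{5}\right) \left(-17\right) = 2346 + 68 \sqrt{5}$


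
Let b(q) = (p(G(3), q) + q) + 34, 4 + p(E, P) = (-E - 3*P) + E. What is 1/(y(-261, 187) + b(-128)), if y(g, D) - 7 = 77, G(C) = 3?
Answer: 1/370 ≈ 0.0027027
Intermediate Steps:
y(g, D) = 84 (y(g, D) = 7 + 77 = 84)
p(E, P) = -4 - 3*P (p(E, P) = -4 + ((-E - 3*P) + E) = -4 - 3*P)
b(q) = 30 - 2*q (b(q) = ((-4 - 3*q) + q) + 34 = (-4 - 2*q) + 34 = 30 - 2*q)
1/(y(-261, 187) + b(-128)) = 1/(84 + (30 - 2*(-128))) = 1/(84 + (30 + 256)) = 1/(84 + 286) = 1/370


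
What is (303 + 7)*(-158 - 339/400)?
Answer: -1969709/40 ≈ -49243.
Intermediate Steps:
(303 + 7)*(-158 - 339/400) = 310*(-158 - 339*1/400) = 310*(-158 - 339/400) = 310*(-63539/400) = -1969709/40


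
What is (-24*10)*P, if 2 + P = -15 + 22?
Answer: -1200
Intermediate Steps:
P = 5 (P = -2 + (-15 + 22) = -2 + 7 = 5)
(-24*10)*P = -24*10*5 = -240*5 = -1200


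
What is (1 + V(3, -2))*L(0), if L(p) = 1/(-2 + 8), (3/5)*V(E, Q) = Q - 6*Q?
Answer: 53/18 ≈ 2.9444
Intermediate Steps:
V(E, Q) = -25*Q/3 (V(E, Q) = 5*(Q - 6*Q)/3 = 5*(-5*Q)/3 = -25*Q/3)
L(p) = ⅙ (L(p) = 1/6 = ⅙)
(1 + V(3, -2))*L(0) = (1 - 25/3*(-2))*(⅙) = (1 + 50/3)*(⅙) = (53/3)*(⅙) = 53/18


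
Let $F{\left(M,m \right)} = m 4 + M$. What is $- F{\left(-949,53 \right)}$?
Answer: $737$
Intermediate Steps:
$F{\left(M,m \right)} = M + 4 m$ ($F{\left(M,m \right)} = 4 m + M = M + 4 m$)
$- F{\left(-949,53 \right)} = - (-949 + 4 \cdot 53) = - (-949 + 212) = \left(-1\right) \left(-737\right) = 737$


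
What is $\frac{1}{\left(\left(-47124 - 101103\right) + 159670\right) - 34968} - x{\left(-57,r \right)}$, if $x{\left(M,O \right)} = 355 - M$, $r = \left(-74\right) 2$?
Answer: $- \frac{9692301}{23525} \approx -412.0$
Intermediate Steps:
$r = -148$
$\frac{1}{\left(\left(-47124 - 101103\right) + 159670\right) - 34968} - x{\left(-57,r \right)} = \frac{1}{\left(\left(-47124 - 101103\right) + 159670\right) - 34968} - \left(355 - -57\right) = \frac{1}{\left(-148227 + 159670\right) - 34968} - \left(355 + 57\right) = \frac{1}{11443 - 34968} - 412 = \frac{1}{-23525} - 412 = - \frac{1}{23525} - 412 = - \frac{9692301}{23525}$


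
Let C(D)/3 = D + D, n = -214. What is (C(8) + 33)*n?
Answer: -17334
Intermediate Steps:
C(D) = 6*D (C(D) = 3*(D + D) = 3*(2*D) = 6*D)
(C(8) + 33)*n = (6*8 + 33)*(-214) = (48 + 33)*(-214) = 81*(-214) = -17334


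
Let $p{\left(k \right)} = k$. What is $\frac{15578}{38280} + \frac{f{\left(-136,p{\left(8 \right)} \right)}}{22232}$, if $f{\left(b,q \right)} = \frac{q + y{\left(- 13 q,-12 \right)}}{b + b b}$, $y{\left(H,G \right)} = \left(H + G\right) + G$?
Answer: $\frac{2207852767}{5425386120} \approx 0.40695$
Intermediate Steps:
$y{\left(H,G \right)} = H + 2 G$ ($y{\left(H,G \right)} = \left(G + H\right) + G = H + 2 G$)
$f{\left(b,q \right)} = \frac{-24 - 12 q}{b + b^{2}}$ ($f{\left(b,q \right)} = \frac{q - \left(24 + 13 q\right)}{b + b b} = \frac{q - \left(24 + 13 q\right)}{b + b^{2}} = \frac{-24 - 12 q}{b + b^{2}}$)
$\frac{15578}{38280} + \frac{f{\left(-136,p{\left(8 \right)} \right)}}{22232} = \frac{15578}{38280} + \frac{12 \frac{1}{-136} \frac{1}{1 - 136} \left(-2 - 8\right)}{22232} = 15578 \cdot \frac{1}{38280} + 12 \left(- \frac{1}{136}\right) \frac{1}{-135} \left(-2 - 8\right) \frac{1}{22232} = \frac{7789}{19140} + 12 \left(- \frac{1}{136}\right) \left(- \frac{1}{135}\right) \left(-10\right) \frac{1}{22232} = \frac{7789}{19140} - \frac{1}{3401496} = \frac{2207852767}{5425386120}$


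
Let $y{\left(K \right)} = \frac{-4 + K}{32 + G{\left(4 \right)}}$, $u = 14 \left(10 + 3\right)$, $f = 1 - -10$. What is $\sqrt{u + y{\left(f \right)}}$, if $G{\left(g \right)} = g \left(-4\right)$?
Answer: $\frac{\sqrt{2919}}{4} \approx 13.507$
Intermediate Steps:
$G{\left(g \right)} = - 4 g$
$f = 11$ ($f = 1 + 10 = 11$)
$u = 182$ ($u = 14 \cdot 13 = 182$)
$y{\left(K \right)} = - \frac{1}{4} + \frac{K}{16}$ ($y{\left(K \right)} = \frac{-4 + K}{32 - 16} = \frac{-4 + K}{16} = \left(-4 + K\right) \frac{1}{16} = - \frac{1}{4} + \frac{K}{16}$)
$\sqrt{u + y{\left(f \right)}} = \sqrt{182 + \left(- \frac{1}{4} + \frac{1}{16} \cdot 11\right)} = \sqrt{182 + \left(- \frac{1}{4} + \frac{11}{16}\right)} = \sqrt{182 + \frac{7}{16}} = \sqrt{\frac{2919}{16}} = \frac{\sqrt{2919}}{4}$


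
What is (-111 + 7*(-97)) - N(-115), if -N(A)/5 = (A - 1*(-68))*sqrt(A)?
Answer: -790 - 235*I*sqrt(115) ≈ -790.0 - 2520.1*I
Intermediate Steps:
N(A) = -5*sqrt(A)*(68 + A) (N(A) = -5*(A - 1*(-68))*sqrt(A) = -5*(A + 68)*sqrt(A) = -5*(68 + A)*sqrt(A) = -5*sqrt(A)*(68 + A))
(-111 + 7*(-97)) - N(-115) = (-111 + 7*(-97)) - 5*sqrt(-115)*(-68 - 1*(-115)) = (-111 - 679) - 5*I*sqrt(115)*(-68 + 115) = -790 - 5*I*sqrt(115)*47 = -790 - 235*I*sqrt(115)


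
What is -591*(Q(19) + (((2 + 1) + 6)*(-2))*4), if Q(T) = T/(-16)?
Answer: 692061/16 ≈ 43254.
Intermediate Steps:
Q(T) = -T/16 (Q(T) = T*(-1/16) = -T/16)
-591*(Q(19) + (((2 + 1) + 6)*(-2))*4) = -591*(-1/16*19 + (((2 + 1) + 6)*(-2))*4) = -591*(-19/16 + ((3 + 6)*(-2))*4) = -591*(-19/16 + (9*(-2))*4) = -591*(-19/16 - 18*4) = -591*(-19/16 - 72) = -591*(-1171/16) = 692061/16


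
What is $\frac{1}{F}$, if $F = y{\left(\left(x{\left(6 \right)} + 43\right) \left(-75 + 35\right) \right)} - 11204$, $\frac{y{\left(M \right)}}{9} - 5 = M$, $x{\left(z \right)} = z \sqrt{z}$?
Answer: $- \frac{26639}{681642721} + \frac{2160 \sqrt{6}}{681642721} \approx -3.1319 \cdot 10^{-5}$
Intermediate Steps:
$x{\left(z \right)} = z^{\frac{3}{2}}$
$y{\left(M \right)} = 45 + 9 M$
$F = -26639 - 2160 \sqrt{6}$ ($F = \left(45 + 9 \left(6^{\frac{3}{2}} + 43\right) \left(-75 + 35\right)\right) - 11204 = \left(45 + 9 \left(6 \sqrt{6} + 43\right) \left(-40\right)\right) - 11204 = \left(45 + 9 \left(43 + 6 \sqrt{6}\right) \left(-40\right)\right) - 11204 = \left(45 + 9 \left(-1720 - 240 \sqrt{6}\right)\right) - 11204 = \left(45 - \left(15480 + 2160 \sqrt{6}\right)\right) - 11204 = \left(-15435 - 2160 \sqrt{6}\right) - 11204 = -26639 - 2160 \sqrt{6} \approx -31930.0$)
$\frac{1}{F} = \frac{1}{-26639 - 2160 \sqrt{6}}$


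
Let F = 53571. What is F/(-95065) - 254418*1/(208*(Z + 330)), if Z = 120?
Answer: -973349759/296602800 ≈ -3.2817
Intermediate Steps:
F/(-95065) - 254418*1/(208*(Z + 330)) = 53571/(-95065) - 254418*1/(208*(120 + 330)) = 53571*(-1/95065) - 254418/(208*450) = -53571/95065 - 254418/93600 = -53571/95065 - 254418*1/93600 = -53571/95065 - 42403/15600 = -973349759/296602800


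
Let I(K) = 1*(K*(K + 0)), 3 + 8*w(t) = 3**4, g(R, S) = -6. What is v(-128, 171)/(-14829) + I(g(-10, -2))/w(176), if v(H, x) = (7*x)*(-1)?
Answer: 242451/64259 ≈ 3.7730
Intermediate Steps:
v(H, x) = -7*x
w(t) = 39/4 (w(t) = -3/8 + (1/8)*3**4 = -3/8 + (1/8)*81 = -3/8 + 81/8 = 39/4)
I(K) = K**2 (I(K) = 1*(K*K) = 1*K**2 = K**2)
v(-128, 171)/(-14829) + I(g(-10, -2))/w(176) = -7*171/(-14829) + (-6)**2/(39/4) = -1197*(-1/14829) + 36*(4/39) = 399/4943 + 48/13 = 242451/64259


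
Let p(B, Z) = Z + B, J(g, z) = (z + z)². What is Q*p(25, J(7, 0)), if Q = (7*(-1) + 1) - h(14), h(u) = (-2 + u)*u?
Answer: -4350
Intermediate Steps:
h(u) = u*(-2 + u)
J(g, z) = 4*z² (J(g, z) = (2*z)² = 4*z²)
p(B, Z) = B + Z
Q = -174 (Q = (7*(-1) + 1) - 14*(-2 + 14) = (-7 + 1) - 14*12 = -6 - 1*168 = -6 - 168 = -174)
Q*p(25, J(7, 0)) = -174*(25 + 4*0²) = -174*(25 + 4*0) = -174*(25 + 0) = -174*25 = -4350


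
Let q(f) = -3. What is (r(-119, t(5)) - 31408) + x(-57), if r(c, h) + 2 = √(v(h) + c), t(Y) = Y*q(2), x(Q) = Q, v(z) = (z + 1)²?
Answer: -31467 + √77 ≈ -31458.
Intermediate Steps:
v(z) = (1 + z)²
t(Y) = -3*Y (t(Y) = Y*(-3) = -3*Y)
r(c, h) = -2 + √(c + (1 + h)²) (r(c, h) = -2 + √((1 + h)² + c) = -2 + √(c + (1 + h)²))
(r(-119, t(5)) - 31408) + x(-57) = ((-2 + √(-119 + (1 - 3*5)²)) - 31408) - 57 = ((-2 + √(-119 + (1 - 15)²)) - 31408) - 57 = ((-2 + √(-119 + (-14)²)) - 31408) - 57 = ((-2 + √(-119 + 196)) - 31408) - 57 = ((-2 + √77) - 31408) - 57 = (-31410 + √77) - 57 = -31467 + √77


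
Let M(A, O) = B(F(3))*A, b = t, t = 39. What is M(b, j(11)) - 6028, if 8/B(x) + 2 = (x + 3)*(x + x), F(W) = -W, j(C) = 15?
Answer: -6184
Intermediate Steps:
B(x) = 8/(-2 + 2*x*(3 + x)) (B(x) = 8/(-2 + (x + 3)*(x + x)) = 8/(-2 + (3 + x)*(2*x)) = 8/(-2 + 2*x*(3 + x)))
b = 39
M(A, O) = -4*A (M(A, O) = (4/(-1 + (-1*3)² + 3*(-1*3)))*A = (4/(-1 + (-3)² + 3*(-3)))*A = (4/(-1 + 9 - 9))*A = (4/(-1))*A = (4*(-1))*A = -4*A)
M(b, j(11)) - 6028 = -4*39 - 6028 = -156 - 6028 = -6184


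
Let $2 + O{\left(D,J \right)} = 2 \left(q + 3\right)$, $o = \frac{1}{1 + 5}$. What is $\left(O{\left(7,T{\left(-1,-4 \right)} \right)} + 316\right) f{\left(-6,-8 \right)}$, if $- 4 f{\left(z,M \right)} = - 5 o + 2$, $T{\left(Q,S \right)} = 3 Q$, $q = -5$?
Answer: $- \frac{1085}{12} \approx -90.417$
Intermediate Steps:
$o = \frac{1}{6} \approx 0.16667$
$O{\left(D,J \right)} = -6$ ($O{\left(D,J \right)} = -2 + 2 \left(-5 + 3\right) = -2 + 2 \left(-2\right) = -2 - 4 = -6$)
$f{\left(z,M \right)} = - \frac{7}{24}$ ($f{\left(z,M \right)} = - \frac{\left(-5\right) \frac{1}{6} + 2}{4} = - \frac{- \frac{5}{6} + 2}{4} = \left(- \frac{1}{4}\right) \frac{7}{6} = - \frac{7}{24}$)
$\left(O{\left(7,T{\left(-1,-4 \right)} \right)} + 316\right) f{\left(-6,-8 \right)} = \left(-6 + 316\right) \left(- \frac{7}{24}\right) = 310 \left(- \frac{7}{24}\right) = - \frac{1085}{12}$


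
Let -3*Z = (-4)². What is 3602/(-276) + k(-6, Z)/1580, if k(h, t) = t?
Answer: -237193/18170 ≈ -13.054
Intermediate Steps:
Z = -16/3 (Z = -⅓*(-4)² = -⅓*16 = -16/3 ≈ -5.3333)
3602/(-276) + k(-6, Z)/1580 = 3602/(-276) - 16/3/1580 = 3602*(-1/276) - 16/3*1/1580 = -1801/138 - 4/1185 = -237193/18170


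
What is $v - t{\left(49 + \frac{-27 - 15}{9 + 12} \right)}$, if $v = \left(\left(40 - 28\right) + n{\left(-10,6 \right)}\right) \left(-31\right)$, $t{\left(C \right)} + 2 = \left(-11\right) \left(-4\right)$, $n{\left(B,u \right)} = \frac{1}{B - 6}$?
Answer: $- \frac{6593}{16} \approx -412.06$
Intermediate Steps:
$n{\left(B,u \right)} = \frac{1}{-6 + B}$
$t{\left(C \right)} = 42$ ($t{\left(C \right)} = -2 - -44 = -2 + 44 = 42$)
$v = - \frac{5921}{16}$ ($v = \left(\left(40 - 28\right) + \frac{1}{-6 - 10}\right) \left(-31\right) = \left(\left(40 - 28\right) + \frac{1}{-16}\right) \left(-31\right) = \left(12 - \frac{1}{16}\right) \left(-31\right) = \frac{191}{16} \left(-31\right) = - \frac{5921}{16} \approx -370.06$)
$v - t{\left(49 + \frac{-27 - 15}{9 + 12} \right)} = - \frac{5921}{16} - 42 = - \frac{6593}{16}$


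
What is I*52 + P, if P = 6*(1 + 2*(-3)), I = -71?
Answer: -3722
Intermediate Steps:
P = -30 (P = 6*(1 - 6) = 6*(-5) = -30)
I*52 + P = -71*52 - 30 = -3692 - 30 = -3722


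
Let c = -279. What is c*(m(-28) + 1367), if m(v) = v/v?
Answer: -381672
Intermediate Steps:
m(v) = 1
c*(m(-28) + 1367) = -279*(1 + 1367) = -279*1368 = -381672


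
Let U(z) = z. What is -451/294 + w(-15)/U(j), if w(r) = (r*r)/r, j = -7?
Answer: 179/294 ≈ 0.60884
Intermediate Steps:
w(r) = r (w(r) = r²/r = r)
-451/294 + w(-15)/U(j) = -451/294 - 15/(-7) = -451*1/294 - 15*(-⅐) = -451/294 + 15/7 = 179/294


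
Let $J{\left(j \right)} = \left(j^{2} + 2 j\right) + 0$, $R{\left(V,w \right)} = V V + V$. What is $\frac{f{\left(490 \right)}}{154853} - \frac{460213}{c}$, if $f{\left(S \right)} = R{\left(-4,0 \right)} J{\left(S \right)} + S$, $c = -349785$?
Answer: $\frac{1083350771939}{54165256605} \approx 20.001$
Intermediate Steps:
$R{\left(V,w \right)} = V + V^{2}$ ($R{\left(V,w \right)} = V^{2} + V = V + V^{2}$)
$J{\left(j \right)} = j^{2} + 2 j$
$f{\left(S \right)} = S + 12 S \left(2 + S\right)$ ($f{\left(S \right)} = - 4 \left(1 - 4\right) S \left(2 + S\right) + S = \left(-4\right) \left(-3\right) S \left(2 + S\right) + S = 12 S \left(2 + S\right) + S = S + 12 S \left(2 + S\right)$)
$\frac{f{\left(490 \right)}}{154853} - \frac{460213}{c} = \frac{490 \left(25 + 12 \cdot 490\right)}{154853} - \frac{460213}{-349785} = 490 \left(25 + 5880\right) \frac{1}{154853} - - \frac{460213}{349785} = 490 \cdot 5905 \cdot \frac{1}{154853} + \frac{460213}{349785} = 2893450 \cdot \frac{1}{154853} + \frac{460213}{349785} = \frac{2893450}{154853} + \frac{460213}{349785} = \frac{1083350771939}{54165256605}$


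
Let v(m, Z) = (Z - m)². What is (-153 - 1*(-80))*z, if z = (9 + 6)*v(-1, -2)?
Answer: -1095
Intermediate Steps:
z = 15 (z = (9 + 6)*(-2 - 1*(-1))² = 15*(-2 + 1)² = 15*(-1)² = 15*1 = 15)
(-153 - 1*(-80))*z = (-153 - 1*(-80))*15 = (-153 + 80)*15 = -73*15 = -1095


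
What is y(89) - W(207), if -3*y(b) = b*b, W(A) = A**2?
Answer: -136468/3 ≈ -45489.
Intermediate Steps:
y(b) = -b**2/3 (y(b) = -b*b/3 = -b**2/3)
y(89) - W(207) = -1/3*89**2 - 1*207**2 = -1/3*7921 - 1*42849 = -7921/3 - 42849 = -136468/3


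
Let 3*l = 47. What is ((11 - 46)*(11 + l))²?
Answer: 7840000/9 ≈ 8.7111e+5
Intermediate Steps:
l = 47/3 (l = (⅓)*47 = 47/3 ≈ 15.667)
((11 - 46)*(11 + l))² = ((11 - 46)*(11 + 47/3))² = (-35*80/3)² = (-2800/3)² = 7840000/9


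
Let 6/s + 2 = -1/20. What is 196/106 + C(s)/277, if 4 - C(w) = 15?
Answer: 26563/14681 ≈ 1.8093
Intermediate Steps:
s = -120/41 (s = 6/(-2 - 1/20) = 6/(-41/20) = 6*(-20/41) = -120/41 ≈ -2.9268)
C(w) = -11 (C(w) = 4 - 1*15 = 4 - 15 = -11)
196/106 + C(s)/277 = 196/106 - 11/277 = 196*(1/106) - 11*1/277 = 98/53 - 11/277 = 26563/14681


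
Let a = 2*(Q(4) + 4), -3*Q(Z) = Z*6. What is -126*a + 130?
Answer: 1138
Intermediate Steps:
Q(Z) = -2*Z (Q(Z) = -Z*6/3 = -2*Z)
a = -8 (a = 2*(-2*4 + 4) = 2*(-8 + 4) = 2*(-4) = -8)
-126*a + 130 = -126*(-8) + 130 = 1008 + 130 = 1138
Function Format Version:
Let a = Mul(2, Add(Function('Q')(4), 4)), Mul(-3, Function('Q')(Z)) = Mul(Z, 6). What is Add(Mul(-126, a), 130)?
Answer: 1138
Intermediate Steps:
Function('Q')(Z) = Mul(-2, Z) (Function('Q')(Z) = Mul(Rational(-1, 3), Mul(Z, 6)) = Mul(Rational(-1, 3), Mul(6, Z)) = Mul(-2, Z))
a = -8 (a = Mul(2, Add(Mul(-2, 4), 4)) = Mul(2, Add(-8, 4)) = Mul(2, -4) = -8)
Add(Mul(-126, a), 130) = Add(Mul(-126, -8), 130) = Add(1008, 130) = 1138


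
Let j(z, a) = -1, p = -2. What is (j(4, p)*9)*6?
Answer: -54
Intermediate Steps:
(j(4, p)*9)*6 = -1*9*6 = -9*6 = -54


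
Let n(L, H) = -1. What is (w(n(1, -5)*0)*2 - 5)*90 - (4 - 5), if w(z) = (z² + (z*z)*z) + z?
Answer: -449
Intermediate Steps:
w(z) = z + z² + z³ (w(z) = (z² + z²*z) + z = (z² + z³) + z = z + z² + z³)
(w(n(1, -5)*0)*2 - 5)*90 - (4 - 5) = (((-1*0)*(1 - 1*0 + (-1*0)²))*2 - 5)*90 - (4 - 5) = ((0*(1 + 0 + 0²))*2 - 5)*90 - 1*(-1) = ((0*(1 + 0 + 0))*2 - 5)*90 + 1 = ((0*1)*2 - 5)*90 + 1 = (0*2 - 5)*90 + 1 = (0 - 5)*90 + 1 = -5*90 + 1 = -450 + 1 = -449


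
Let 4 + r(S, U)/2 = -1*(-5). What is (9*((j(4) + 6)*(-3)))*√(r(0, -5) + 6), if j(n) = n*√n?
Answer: -756*√2 ≈ -1069.1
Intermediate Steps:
j(n) = n^(3/2)
r(S, U) = 2 (r(S, U) = -8 + 2*(-1*(-5)) = -8 + 2*5 = -8 + 10 = 2)
(9*((j(4) + 6)*(-3)))*√(r(0, -5) + 6) = (9*((4^(3/2) + 6)*(-3)))*√(2 + 6) = (9*((8 + 6)*(-3)))*√8 = (9*(14*(-3)))*(2*√2) = (9*(-42))*(2*√2) = -756*√2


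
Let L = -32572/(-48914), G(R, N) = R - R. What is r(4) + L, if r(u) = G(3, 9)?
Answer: 16286/24457 ≈ 0.66590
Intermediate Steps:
G(R, N) = 0
L = 16286/24457 (L = -32572*(-1/48914) = 16286/24457 ≈ 0.66590)
r(u) = 0
r(4) + L = 0 + 16286/24457 = 16286/24457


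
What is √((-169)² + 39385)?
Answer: √67946 ≈ 260.66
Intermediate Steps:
√((-169)² + 39385) = √(28561 + 39385) = √67946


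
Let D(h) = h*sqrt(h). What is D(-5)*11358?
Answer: -56790*I*sqrt(5) ≈ -1.2699e+5*I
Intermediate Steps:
D(h) = h**(3/2)
D(-5)*11358 = (-5)**(3/2)*11358 = -5*I*sqrt(5)*11358 = -56790*I*sqrt(5)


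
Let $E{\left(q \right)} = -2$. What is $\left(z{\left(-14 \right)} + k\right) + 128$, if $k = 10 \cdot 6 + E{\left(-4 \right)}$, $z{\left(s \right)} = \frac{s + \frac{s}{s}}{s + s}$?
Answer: $\frac{5221}{28} \approx 186.46$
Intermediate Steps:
$z{\left(s \right)} = \frac{1 + s}{2 s}$ ($z{\left(s \right)} = \frac{s + 1}{2 s} = \left(1 + s\right) \frac{1}{2 s} = \frac{1 + s}{2 s}$)
$k = 58$ ($k = 10 \cdot 6 - 2 = 60 - 2 = 58$)
$\left(z{\left(-14 \right)} + k\right) + 128 = \left(\frac{1 - 14}{2 \left(-14\right)} + 58\right) + 128 = \left(\frac{1}{2} \left(- \frac{1}{14}\right) \left(-13\right) + 58\right) + 128 = \left(\frac{13}{28} + 58\right) + 128 = \frac{1637}{28} + 128 = \frac{5221}{28}$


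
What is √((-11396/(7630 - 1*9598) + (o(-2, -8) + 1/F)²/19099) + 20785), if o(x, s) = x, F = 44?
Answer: √222130320356701617807/103363788 ≈ 144.19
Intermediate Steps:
√((-11396/(7630 - 1*9598) + (o(-2, -8) + 1/F)²/19099) + 20785) = √((-11396/(7630 - 1*9598) + (-2 + 1/44)²/19099) + 20785) = √((-11396/(7630 - 9598) + (-2 + 1/44)²*(1/19099)) + 20785) = √((-11396/(-1968) + (-87/44)²*(1/19099)) + 20785) = √((-11396*(-1/1968) + (7569/1936)*(1/19099)) + 20785) = √((2849/492 + 7569/36975664) + 20785) = √(26336847671/4548006672 + 20785) = √(94556655525191/4548006672) = √222130320356701617807/103363788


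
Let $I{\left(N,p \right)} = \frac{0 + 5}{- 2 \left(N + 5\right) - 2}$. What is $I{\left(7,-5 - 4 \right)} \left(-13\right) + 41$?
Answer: $\frac{87}{2} \approx 43.5$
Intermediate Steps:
$I{\left(N,p \right)} = \frac{5}{-12 - 2 N}$ ($I{\left(N,p \right)} = \frac{5}{- 2 \left(5 + N\right) - 2} = \frac{5}{\left(-10 - 2 N\right) - 2} = \frac{5}{-12 - 2 N}$)
$I{\left(7,-5 - 4 \right)} \left(-13\right) + 41 = - \frac{5}{12 + 2 \cdot 7} \left(-13\right) + 41 = - \frac{5}{12 + 14} \left(-13\right) + 41 = - \frac{5}{26} \left(-13\right) + 41 = \left(-5\right) \frac{1}{26} \left(-13\right) + 41 = \left(- \frac{5}{26}\right) \left(-13\right) + 41 = \frac{5}{2} + 41 = \frac{87}{2}$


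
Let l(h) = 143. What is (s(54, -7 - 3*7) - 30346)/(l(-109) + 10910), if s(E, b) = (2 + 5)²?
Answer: -30297/11053 ≈ -2.7411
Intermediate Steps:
s(E, b) = 49 (s(E, b) = 7² = 49)
(s(54, -7 - 3*7) - 30346)/(l(-109) + 10910) = (49 - 30346)/(143 + 10910) = -30297/11053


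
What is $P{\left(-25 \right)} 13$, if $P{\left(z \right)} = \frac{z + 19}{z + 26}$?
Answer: $-78$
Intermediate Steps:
$P{\left(z \right)} = \frac{19 + z}{26 + z}$
$P{\left(-25 \right)} 13 = \frac{19 - 25}{26 - 25} \cdot 13 = 1^{-1} \left(-6\right) 13 = 1 \left(-6\right) 13 = \left(-6\right) 13 = -78$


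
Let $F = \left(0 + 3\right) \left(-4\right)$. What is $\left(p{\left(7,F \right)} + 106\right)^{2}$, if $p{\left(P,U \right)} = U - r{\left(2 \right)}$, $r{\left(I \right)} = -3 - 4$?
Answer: $10201$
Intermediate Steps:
$F = -12$ ($F = 3 \left(-4\right) = -12$)
$r{\left(I \right)} = -7$
$p{\left(P,U \right)} = 7 + U$ ($p{\left(P,U \right)} = U - -7 = U + 7 = 7 + U$)
$\left(p{\left(7,F \right)} + 106\right)^{2} = \left(\left(7 - 12\right) + 106\right)^{2} = \left(-5 + 106\right)^{2} = 101^{2} = 10201$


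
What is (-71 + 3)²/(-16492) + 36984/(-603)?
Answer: -762100/12369 ≈ -61.614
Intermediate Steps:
(-71 + 3)²/(-16492) + 36984/(-603) = (-68)²*(-1/16492) + 36984*(-1/603) = 4624*(-1/16492) - 184/3 = -1156/4123 - 184/3 = -762100/12369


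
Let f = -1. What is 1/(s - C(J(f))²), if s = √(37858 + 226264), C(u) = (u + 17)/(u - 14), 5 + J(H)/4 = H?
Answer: 70756/550730288191 + 2085136*√264122/550730288191 ≈ 0.0019459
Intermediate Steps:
J(H) = -20 + 4*H
C(u) = (17 + u)/(-14 + u)
s = √264122 ≈ 513.93
1/(s - C(J(f))²) = 1/(√264122 - ((17 + (-20 + 4*(-1)))/(-14 + (-20 + 4*(-1))))²) = 1/(√264122 - ((17 + (-20 - 4))/(-14 + (-20 - 4)))²) = 1/(√264122 - ((17 - 24)/(-14 - 24))²) = 1/(√264122 - (-7/(-38))²) = 1/(√264122 - (-1/38*(-7))²) = 1/(√264122 - (7/38)²) = 1/(√264122 - 1*49/1444) = 1/(√264122 - 49/1444) = 1/(-49/1444 + √264122)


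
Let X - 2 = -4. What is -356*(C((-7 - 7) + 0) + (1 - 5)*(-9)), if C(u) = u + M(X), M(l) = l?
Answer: -7120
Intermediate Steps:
X = -2 (X = 2 - 4 = -2)
C(u) = -2 + u (C(u) = u - 2 = -2 + u)
-356*(C((-7 - 7) + 0) + (1 - 5)*(-9)) = -356*((-2 + ((-7 - 7) + 0)) + (1 - 5)*(-9)) = -356*((-2 + (-14 + 0)) - 4*(-9)) = -356*((-2 - 14) + 36) = -356*(-16 + 36) = -356*20 = -7120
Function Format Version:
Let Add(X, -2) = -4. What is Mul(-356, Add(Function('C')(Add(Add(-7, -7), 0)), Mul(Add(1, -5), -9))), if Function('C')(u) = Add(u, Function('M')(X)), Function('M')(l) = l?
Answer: -7120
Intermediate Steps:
X = -2 (X = Add(2, -4) = -2)
Function('C')(u) = Add(-2, u) (Function('C')(u) = Add(u, -2) = Add(-2, u))
Mul(-356, Add(Function('C')(Add(Add(-7, -7), 0)), Mul(Add(1, -5), -9))) = Mul(-356, Add(Add(-2, Add(Add(-7, -7), 0)), Mul(Add(1, -5), -9))) = Mul(-356, Add(Add(-2, Add(-14, 0)), Mul(-4, -9))) = Mul(-356, Add(Add(-2, -14), 36)) = Mul(-356, Add(-16, 36)) = Mul(-356, 20) = -7120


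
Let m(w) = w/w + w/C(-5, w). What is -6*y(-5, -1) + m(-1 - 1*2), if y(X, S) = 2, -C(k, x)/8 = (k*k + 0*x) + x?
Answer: -1933/176 ≈ -10.983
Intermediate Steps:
C(k, x) = -8*x - 8*k² (C(k, x) = -8*((k*k + 0*x) + x) = -8*((k² + 0) + x) = -8*(k² + x) = -8*(x + k²) = -8*x - 8*k²)
m(w) = 1 + w/(-200 - 8*w) (m(w) = w/w + w/(-8*w - 8*(-5)²) = 1 + w/(-8*w - 8*25) = 1 + w/(-8*w - 200) = 1 + w/(-200 - 8*w))
-6*y(-5, -1) + m(-1 - 1*2) = -6*2 + (200 + 7*(-1 - 1*2))/(8*(25 + (-1 - 1*2))) = -12 + (200 + 7*(-1 - 2))/(8*(25 + (-1 - 2))) = -12 + (200 + 7*(-3))/(8*(25 - 3)) = -12 + (⅛)*(200 - 21)/22 = -12 + (⅛)*(1/22)*179 = -12 + 179/176 = -1933/176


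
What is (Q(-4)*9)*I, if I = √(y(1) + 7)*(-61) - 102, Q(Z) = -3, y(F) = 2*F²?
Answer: 7695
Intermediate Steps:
I = -285 (I = √(2*1² + 7)*(-61) - 102 = √(2*1 + 7)*(-61) - 102 = √(2 + 7)*(-61) - 102 = √9*(-61) - 102 = 3*(-61) - 102 = -183 - 102 = -285)
(Q(-4)*9)*I = -3*9*(-285) = -27*(-285) = 7695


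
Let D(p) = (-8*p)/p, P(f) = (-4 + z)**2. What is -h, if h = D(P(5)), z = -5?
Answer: 8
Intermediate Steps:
P(f) = 81 (P(f) = (-4 - 5)**2 = (-9)**2 = 81)
D(p) = -8
h = -8
-h = -1*(-8) = 8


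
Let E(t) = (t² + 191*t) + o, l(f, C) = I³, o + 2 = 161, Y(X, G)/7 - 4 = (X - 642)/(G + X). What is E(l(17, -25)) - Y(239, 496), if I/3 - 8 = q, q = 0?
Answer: 20343066958/105 ≈ 1.9374e+8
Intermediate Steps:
Y(X, G) = 28 + 7*(-642 + X)/(G + X) (Y(X, G) = 28 + 7*((X - 642)/(G + X)) = 28 + 7*((-642 + X)/(G + X)) = 28 + 7*(-642 + X)/(G + X))
o = 159 (o = -2 + 161 = 159)
I = 24 (I = 24 + 3*0 = 24 + 0 = 24)
l(f, C) = 13824 (l(f, C) = 24³ = 13824)
E(t) = 159 + t² + 191*t (E(t) = (t² + 191*t) + 159 = 159 + t² + 191*t)
E(l(17, -25)) - Y(239, 496) = (159 + 13824² + 191*13824) - 7*(-642 + 4*496 + 5*239)/(496 + 239) = (159 + 191102976 + 2640384) - 7*(-642 + 1984 + 1195)/735 = 193743519 - 7*2537/735 = 193743519 - 1*2537/105 = 193743519 - 2537/105 = 20343066958/105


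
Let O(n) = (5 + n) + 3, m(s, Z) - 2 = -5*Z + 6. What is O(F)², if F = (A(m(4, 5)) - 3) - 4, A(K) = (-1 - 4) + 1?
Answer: 9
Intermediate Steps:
m(s, Z) = 8 - 5*Z (m(s, Z) = 2 + (-5*Z + 6) = 2 + (6 - 5*Z) = 8 - 5*Z)
A(K) = -4 (A(K) = -5 + 1 = -4)
F = -11 (F = (-4 - 3) - 4 = -7 - 4 = -11)
O(n) = 8 + n
O(F)² = (8 - 11)² = (-3)² = 9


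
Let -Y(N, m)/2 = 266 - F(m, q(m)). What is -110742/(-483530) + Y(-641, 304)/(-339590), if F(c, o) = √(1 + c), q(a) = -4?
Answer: 1893205687/8210097635 - √305/169795 ≈ 0.23049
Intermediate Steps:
Y(N, m) = -532 + 2*√(1 + m) (Y(N, m) = -2*(266 - √(1 + m)) = -532 + 2*√(1 + m))
-110742/(-483530) + Y(-641, 304)/(-339590) = -110742/(-483530) + (-532 + 2*√(1 + 304))/(-339590) = -110742*(-1/483530) + (-532 + 2*√305)*(-1/339590) = 55371/241765 + (266/169795 - √305/169795) = 1893205687/8210097635 - √305/169795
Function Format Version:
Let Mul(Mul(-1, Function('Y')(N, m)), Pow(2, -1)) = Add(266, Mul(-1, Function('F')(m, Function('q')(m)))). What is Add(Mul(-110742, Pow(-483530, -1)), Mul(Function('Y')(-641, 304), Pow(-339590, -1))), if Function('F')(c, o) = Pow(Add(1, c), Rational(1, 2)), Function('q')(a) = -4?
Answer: Add(Rational(1893205687, 8210097635), Mul(Rational(-1, 169795), Pow(305, Rational(1, 2)))) ≈ 0.23049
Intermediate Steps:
Function('Y')(N, m) = Add(-532, Mul(2, Pow(Add(1, m), Rational(1, 2)))) (Function('Y')(N, m) = Mul(-2, Add(266, Mul(-1, Pow(Add(1, m), Rational(1, 2))))) = Add(-532, Mul(2, Pow(Add(1, m), Rational(1, 2)))))
Add(Mul(-110742, Pow(-483530, -1)), Mul(Function('Y')(-641, 304), Pow(-339590, -1))) = Add(Mul(-110742, Pow(-483530, -1)), Mul(Add(-532, Mul(2, Pow(Add(1, 304), Rational(1, 2)))), Pow(-339590, -1))) = Add(Mul(-110742, Rational(-1, 483530)), Mul(Add(-532, Mul(2, Pow(305, Rational(1, 2)))), Rational(-1, 339590))) = Add(Rational(55371, 241765), Add(Rational(266, 169795), Mul(Rational(-1, 169795), Pow(305, Rational(1, 2))))) = Add(Rational(1893205687, 8210097635), Mul(Rational(-1, 169795), Pow(305, Rational(1, 2))))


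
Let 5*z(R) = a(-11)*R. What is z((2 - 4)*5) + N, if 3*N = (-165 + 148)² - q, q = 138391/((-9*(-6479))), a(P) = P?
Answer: 1869274/15903 ≈ 117.54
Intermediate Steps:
z(R) = -11*R/5 (z(R) = (-11*R)/5 = -11*R/5)
q = 12581/5301 (q = 138391/58311 = 138391*(1/58311) = 12581/5301 ≈ 2.3733)
N = 1519408/15903 (N = ((-165 + 148)² - 1*12581/5301)/3 = ((-17)² - 12581/5301)/3 = (289 - 12581/5301)/3 = (⅓)*(1519408/5301) = 1519408/15903 ≈ 95.542)
z((2 - 4)*5) + N = -11*(2 - 4)*5/5 + 1519408/15903 = -(-22)*5/5 + 1519408/15903 = -11/5*(-10) + 1519408/15903 = 22 + 1519408/15903 = 1869274/15903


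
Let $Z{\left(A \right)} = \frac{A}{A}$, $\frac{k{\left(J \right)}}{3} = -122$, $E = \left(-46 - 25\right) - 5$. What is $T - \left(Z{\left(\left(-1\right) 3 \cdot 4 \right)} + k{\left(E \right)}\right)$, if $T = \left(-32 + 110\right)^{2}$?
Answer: $6449$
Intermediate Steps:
$E = -76$ ($E = -71 - 5 = -76$)
$k{\left(J \right)} = -366$ ($k{\left(J \right)} = 3 \left(-122\right) = -366$)
$Z{\left(A \right)} = 1$
$T = 6084$ ($T = 78^{2} = 6084$)
$T - \left(Z{\left(\left(-1\right) 3 \cdot 4 \right)} + k{\left(E \right)}\right) = 6084 - \left(1 - 366\right) = 6084 - -365 = 6084 + 365 = 6449$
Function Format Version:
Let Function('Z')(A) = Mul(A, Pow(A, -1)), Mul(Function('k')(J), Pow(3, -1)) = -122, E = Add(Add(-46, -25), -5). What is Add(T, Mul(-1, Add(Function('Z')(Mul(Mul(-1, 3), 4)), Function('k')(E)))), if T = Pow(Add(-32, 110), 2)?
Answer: 6449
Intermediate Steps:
E = -76 (E = Add(-71, -5) = -76)
Function('k')(J) = -366 (Function('k')(J) = Mul(3, -122) = -366)
Function('Z')(A) = 1
T = 6084 (T = Pow(78, 2) = 6084)
Add(T, Mul(-1, Add(Function('Z')(Mul(Mul(-1, 3), 4)), Function('k')(E)))) = Add(6084, Mul(-1, Add(1, -366))) = Add(6084, Mul(-1, -365)) = Add(6084, 365) = 6449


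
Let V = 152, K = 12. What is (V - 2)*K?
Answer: 1800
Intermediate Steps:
(V - 2)*K = (152 - 2)*12 = 150*12 = 1800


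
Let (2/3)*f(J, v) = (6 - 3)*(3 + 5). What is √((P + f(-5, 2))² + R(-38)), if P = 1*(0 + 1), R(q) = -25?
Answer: 8*√21 ≈ 36.661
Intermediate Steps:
f(J, v) = 36 (f(J, v) = 3*((6 - 3)*(3 + 5))/2 = 3*(3*8)/2 = (3/2)*24 = 36)
P = 1 (P = 1*1 = 1)
√((P + f(-5, 2))² + R(-38)) = √((1 + 36)² - 25) = √(37² - 25) = √(1369 - 25) = √1344 = 8*√21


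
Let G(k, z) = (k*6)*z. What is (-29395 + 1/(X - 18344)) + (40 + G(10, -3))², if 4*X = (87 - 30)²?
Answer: -686893969/70127 ≈ -9795.0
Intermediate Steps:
G(k, z) = 6*k*z (G(k, z) = (6*k)*z = 6*k*z)
X = 3249/4 (X = (87 - 30)²/4 = (¼)*57² = (¼)*3249 = 3249/4 ≈ 812.25)
(-29395 + 1/(X - 18344)) + (40 + G(10, -3))² = (-29395 + 1/(3249/4 - 18344)) + (40 + 6*10*(-3))² = (-29395 + 1/(-70127/4)) + (40 - 180)² = (-29395 - 4/70127) + (-140)² = -2061383169/70127 + 19600 = -686893969/70127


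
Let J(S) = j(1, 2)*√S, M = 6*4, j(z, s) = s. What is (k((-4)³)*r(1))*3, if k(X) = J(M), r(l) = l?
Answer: 12*√6 ≈ 29.394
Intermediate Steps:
M = 24
J(S) = 2*√S
k(X) = 4*√6 (k(X) = 2*√24 = 2*(2*√6) = 4*√6)
(k((-4)³)*r(1))*3 = ((4*√6)*1)*3 = (4*√6)*3 = 12*√6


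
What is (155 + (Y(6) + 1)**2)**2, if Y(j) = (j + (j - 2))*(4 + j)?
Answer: 107246736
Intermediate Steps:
Y(j) = (-2 + 2*j)*(4 + j) (Y(j) = (j + (-2 + j))*(4 + j) = (-2 + 2*j)*(4 + j))
(155 + (Y(6) + 1)**2)**2 = (155 + ((-8 + 2*6**2 + 6*6) + 1)**2)**2 = (155 + ((-8 + 2*36 + 36) + 1)**2)**2 = (155 + ((-8 + 72 + 36) + 1)**2)**2 = (155 + (100 + 1)**2)**2 = (155 + 101**2)**2 = (155 + 10201)**2 = 10356**2 = 107246736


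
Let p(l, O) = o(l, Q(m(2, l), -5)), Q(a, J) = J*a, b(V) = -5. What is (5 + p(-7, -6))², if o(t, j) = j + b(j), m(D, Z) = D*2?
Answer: 400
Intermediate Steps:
m(D, Z) = 2*D
o(t, j) = -5 + j (o(t, j) = j - 5 = -5 + j)
p(l, O) = -25 (p(l, O) = -5 - 10*2 = -5 - 5*4 = -5 - 20 = -25)
(5 + p(-7, -6))² = (5 - 25)² = (-20)² = 400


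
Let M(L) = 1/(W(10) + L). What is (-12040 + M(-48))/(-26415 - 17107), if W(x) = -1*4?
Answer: 626081/2263144 ≈ 0.27664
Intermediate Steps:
W(x) = -4
M(L) = 1/(-4 + L)
(-12040 + M(-48))/(-26415 - 17107) = (-12040 + 1/(-4 - 48))/(-26415 - 17107) = (-12040 + 1/(-52))/(-43522) = (-12040 - 1/52)*(-1/43522) = -626081/52*(-1/43522) = 626081/2263144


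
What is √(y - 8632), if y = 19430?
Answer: √10798 ≈ 103.91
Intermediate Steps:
√(y - 8632) = √(19430 - 8632) = √10798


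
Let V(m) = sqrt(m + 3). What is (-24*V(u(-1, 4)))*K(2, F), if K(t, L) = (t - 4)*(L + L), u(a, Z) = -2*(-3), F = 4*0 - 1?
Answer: -288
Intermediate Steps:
F = -1 (F = 0 - 1 = -1)
u(a, Z) = 6
V(m) = sqrt(3 + m)
K(t, L) = 2*L*(-4 + t) (K(t, L) = (-4 + t)*(2*L) = 2*L*(-4 + t))
(-24*V(u(-1, 4)))*K(2, F) = (-24*sqrt(3 + 6))*(2*(-1)*(-4 + 2)) = (-24*sqrt(9))*(2*(-1)*(-2)) = -24*3*4 = -72*4 = -288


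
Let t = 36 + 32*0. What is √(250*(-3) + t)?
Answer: I*√714 ≈ 26.721*I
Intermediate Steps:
t = 36 (t = 36 + 0 = 36)
√(250*(-3) + t) = √(250*(-3) + 36) = √(-750 + 36) = √(-714) = I*√714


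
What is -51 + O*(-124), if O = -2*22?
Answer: 5405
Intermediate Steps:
O = -44
-51 + O*(-124) = -51 - 44*(-124) = -51 + 5456 = 5405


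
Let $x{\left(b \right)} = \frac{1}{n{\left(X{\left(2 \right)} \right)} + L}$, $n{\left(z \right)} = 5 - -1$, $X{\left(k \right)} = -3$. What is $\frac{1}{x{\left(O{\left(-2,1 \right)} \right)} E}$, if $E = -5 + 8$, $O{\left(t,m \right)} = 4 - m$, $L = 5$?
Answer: $\frac{11}{3} \approx 3.6667$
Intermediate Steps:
$n{\left(z \right)} = 6$ ($n{\left(z \right)} = 5 + 1 = 6$)
$x{\left(b \right)} = \frac{1}{11}$ ($x{\left(b \right)} = \frac{1}{6 + 5} = \frac{1}{11}$)
$E = 3$
$\frac{1}{x{\left(O{\left(-2,1 \right)} \right)} E} = \frac{1}{\frac{1}{11} \cdot 3} = \frac{1}{\frac{3}{11}} = \frac{11}{3}$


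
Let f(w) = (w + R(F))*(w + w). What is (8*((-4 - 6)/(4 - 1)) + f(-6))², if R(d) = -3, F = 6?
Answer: 59536/9 ≈ 6615.1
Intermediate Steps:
f(w) = 2*w*(-3 + w) (f(w) = (w - 3)*(w + w) = (-3 + w)*(2*w) = 2*w*(-3 + w))
(8*((-4 - 6)/(4 - 1)) + f(-6))² = (8*((-4 - 6)/(4 - 1)) + 2*(-6)*(-3 - 6))² = (8*(-10/3) + 2*(-6)*(-9))² = (8*(-10*⅓) + 108)² = (8*(-10/3) + 108)² = (-80/3 + 108)² = (244/3)² = 59536/9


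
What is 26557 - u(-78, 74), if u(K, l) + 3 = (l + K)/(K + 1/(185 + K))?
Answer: 221642772/8345 ≈ 26560.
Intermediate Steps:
u(K, l) = -3 + (K + l)/(K + 1/(185 + K)) (u(K, l) = -3 + (l + K)/(K + 1/(185 + K)) = -3 + (K + l)/(K + 1/(185 + K)))
26557 - u(-78, 74) = 26557 - (-3 - 370*(-78) - 2*(-78)² + 185*74 - 78*74)/(1 + (-78)² + 185*(-78)) = 26557 - (-3 + 28860 - 2*6084 + 13690 - 5772)/(1 + 6084 - 14430) = 26557 - (-3 + 28860 - 12168 + 13690 - 5772)/(-8345) = 26557 - (-1)*24607/8345 = 26557 - 1*(-24607/8345) = 26557 + 24607/8345 = 221642772/8345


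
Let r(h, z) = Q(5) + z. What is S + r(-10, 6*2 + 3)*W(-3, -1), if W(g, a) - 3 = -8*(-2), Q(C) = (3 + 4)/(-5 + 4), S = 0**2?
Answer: 152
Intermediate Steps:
S = 0
Q(C) = -7 (Q(C) = 7/(-1) = 7*(-1) = -7)
W(g, a) = 19 (W(g, a) = 3 - 8*(-2) = 3 + 16 = 19)
r(h, z) = -7 + z
S + r(-10, 6*2 + 3)*W(-3, -1) = 0 + (-7 + (6*2 + 3))*19 = 0 + (-7 + (12 + 3))*19 = 0 + (-7 + 15)*19 = 0 + 8*19 = 0 + 152 = 152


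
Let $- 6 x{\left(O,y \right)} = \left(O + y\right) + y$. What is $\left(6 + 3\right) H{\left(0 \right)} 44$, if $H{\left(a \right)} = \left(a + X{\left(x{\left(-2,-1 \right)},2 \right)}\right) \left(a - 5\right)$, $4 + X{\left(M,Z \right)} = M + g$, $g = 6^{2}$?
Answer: $-64680$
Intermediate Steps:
$g = 36$
$x{\left(O,y \right)} = - \frac{y}{3} - \frac{O}{6}$ ($x{\left(O,y \right)} = - \frac{\left(O + y\right) + y}{6} = - \frac{O + 2 y}{6} = - \frac{y}{3} - \frac{O}{6}$)
$X{\left(M,Z \right)} = 32 + M$ ($X{\left(M,Z \right)} = -4 + \left(M + 36\right) = -4 + \left(36 + M\right) = 32 + M$)
$H{\left(a \right)} = \left(-5 + a\right) \left(\frac{98}{3} + a\right)$ ($H{\left(a \right)} = \left(a + \left(32 - - \frac{2}{3}\right)\right) \left(a - 5\right) = \left(a + \left(32 + \left(\frac{1}{3} + \frac{1}{3}\right)\right)\right) \left(-5 + a\right) = \left(a + \left(32 + \frac{2}{3}\right)\right) \left(-5 + a\right) = \left(a + \frac{98}{3}\right) \left(-5 + a\right) = \left(\frac{98}{3} + a\right) \left(-5 + a\right) = \left(-5 + a\right) \left(\frac{98}{3} + a\right)$)
$\left(6 + 3\right) H{\left(0 \right)} 44 = \left(6 + 3\right) \left(- \frac{490}{3} + 0^{2} + \frac{83}{3} \cdot 0\right) 44 = 9 \left(- \frac{490}{3} + 0 + 0\right) 44 = 9 \left(- \frac{490}{3}\right) 44 = \left(-1470\right) 44 = -64680$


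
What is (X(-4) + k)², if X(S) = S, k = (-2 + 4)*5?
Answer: 36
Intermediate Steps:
k = 10 (k = 2*5 = 10)
(X(-4) + k)² = (-4 + 10)² = 6² = 36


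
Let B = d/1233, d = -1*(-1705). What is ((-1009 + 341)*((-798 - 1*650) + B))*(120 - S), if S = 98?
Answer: 26212946584/1233 ≈ 2.1259e+7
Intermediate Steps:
d = 1705
B = 1705/1233 ≈ 1.3828
((-1009 + 341)*((-798 - 1*650) + B))*(120 - S) = ((-1009 + 341)*((-798 - 1*650) + 1705/1233))*(120 - 1*98) = (-668*((-798 - 650) + 1705/1233))*(120 - 98) = -668*(-1448 + 1705/1233)*22 = -668*(-1783679/1233)*22 = (1191497572/1233)*22 = 26212946584/1233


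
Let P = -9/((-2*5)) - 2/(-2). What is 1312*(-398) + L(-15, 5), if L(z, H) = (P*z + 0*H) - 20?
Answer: -1044449/2 ≈ -5.2222e+5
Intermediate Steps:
P = 19/10 (P = -9/(-10) - 2*(-1/2) = -9*(-1/10) + 1 = 9/10 + 1 = 19/10 ≈ 1.9000)
L(z, H) = -20 + 19*z/10 (L(z, H) = (19*z/10 + 0*H) - 20 = (19*z/10 + 0) - 20 = 19*z/10 - 20 = -20 + 19*z/10)
1312*(-398) + L(-15, 5) = 1312*(-398) + (-20 + (19/10)*(-15)) = -522176 + (-20 - 57/2) = -522176 - 97/2 = -1044449/2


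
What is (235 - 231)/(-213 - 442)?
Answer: -4/655 ≈ -0.0061069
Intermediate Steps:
(235 - 231)/(-213 - 442) = 4/(-655) = 4*(-1/655) = -4/655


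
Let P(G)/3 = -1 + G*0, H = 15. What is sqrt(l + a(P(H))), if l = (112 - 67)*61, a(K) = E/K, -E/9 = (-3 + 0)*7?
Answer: 3*sqrt(298) ≈ 51.788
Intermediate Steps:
E = 189 (E = -9*(-3 + 0)*7 = -(-27)*7 = -9*(-21) = 189)
P(G) = -3 (P(G) = 3*(-1 + G*0) = 3*(-1 + 0) = 3*(-1) = -3)
a(K) = 189/K
l = 2745 (l = 45*61 = 2745)
sqrt(l + a(P(H))) = sqrt(2745 + 189/(-3)) = sqrt(2745 + 189*(-1/3)) = sqrt(2745 - 63) = sqrt(2682) = 3*sqrt(298)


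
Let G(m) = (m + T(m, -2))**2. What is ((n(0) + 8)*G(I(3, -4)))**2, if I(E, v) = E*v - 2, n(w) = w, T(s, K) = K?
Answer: 4194304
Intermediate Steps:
I(E, v) = -2 + E*v
G(m) = (-2 + m)**2 (G(m) = (m - 2)**2 = (-2 + m)**2)
((n(0) + 8)*G(I(3, -4)))**2 = ((0 + 8)*(-2 + (-2 + 3*(-4)))**2)**2 = (8*(-2 + (-2 - 12))**2)**2 = (8*(-2 - 14)**2)**2 = (8*(-16)**2)**2 = (8*256)**2 = 2048**2 = 4194304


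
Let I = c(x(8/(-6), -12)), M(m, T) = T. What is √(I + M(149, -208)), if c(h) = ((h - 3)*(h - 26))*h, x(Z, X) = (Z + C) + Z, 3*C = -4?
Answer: 2*I*√262 ≈ 32.373*I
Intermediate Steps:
C = -4/3 (C = (⅓)*(-4) = -4/3 ≈ -1.3333)
x(Z, X) = -4/3 + 2*Z (x(Z, X) = (Z - 4/3) + Z = (-4/3 + Z) + Z = -4/3 + 2*Z)
c(h) = h*(-26 + h)*(-3 + h) (c(h) = ((-3 + h)*(-26 + h))*h = ((-26 + h)*(-3 + h))*h = h*(-26 + h)*(-3 + h))
I = -840 (I = (-4/3 + 2*(8/(-6)))*(78 + (-4/3 + 2*(8/(-6)))² - 29*(-4/3 + 2*(8/(-6)))) = (-4/3 + 2*(8*(-⅙)))*(78 + (-4/3 + 2*(8*(-⅙)))² - 29*(-4/3 + 2*(8*(-⅙)))) = (-4/3 + 2*(-4/3))*(78 + (-4/3 + 2*(-4/3))² - 29*(-4/3 + 2*(-4/3))) = (-4/3 - 8/3)*(78 + (-4/3 - 8/3)² - 29*(-4/3 - 8/3)) = -4*(78 + (-4)² - 29*(-4)) = -4*(78 + 16 + 116) = -4*210 = -840)
√(I + M(149, -208)) = √(-840 - 208) = √(-1048) = 2*I*√262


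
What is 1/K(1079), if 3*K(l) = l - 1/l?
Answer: 1079/388080 ≈ 0.0027804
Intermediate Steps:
K(l) = -1/(3*l) + l/3 (K(l) = (l - 1/l)/3 = -1/(3*l) + l/3)
1/K(1079) = 1/((⅓)*(-1 + 1079²)/1079) = 1/((⅓)*(1/1079)*(-1 + 1164241)) = 1/((⅓)*(1/1079)*1164240) = 1/(388080/1079) = 1079/388080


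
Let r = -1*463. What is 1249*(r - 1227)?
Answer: -2110810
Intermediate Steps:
r = -463
1249*(r - 1227) = 1249*(-463 - 1227) = 1249*(-1690) = -2110810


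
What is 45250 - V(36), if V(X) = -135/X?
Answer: 181015/4 ≈ 45254.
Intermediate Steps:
45250 - V(36) = 45250 - (-135)/36 = 45250 - 1*(-15/4) = 45250 + 15/4 = 181015/4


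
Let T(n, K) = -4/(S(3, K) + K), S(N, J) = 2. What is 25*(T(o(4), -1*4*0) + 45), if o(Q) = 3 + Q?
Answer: 1075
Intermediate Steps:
T(n, K) = -4/(2 + K)
25*(T(o(4), -1*4*0) + 45) = 25*(-4/(2 - 1*4*0) + 45) = 25*(-4/(2 - 4*0) + 45) = 25*(-4/(2 + 0) + 45) = 25*(-4/2 + 45) = 25*(-4*1/2 + 45) = 25*(-2 + 45) = 25*43 = 1075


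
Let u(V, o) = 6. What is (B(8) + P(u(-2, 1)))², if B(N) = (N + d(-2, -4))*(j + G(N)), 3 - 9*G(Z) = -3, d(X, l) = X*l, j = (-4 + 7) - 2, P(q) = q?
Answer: 9604/9 ≈ 1067.1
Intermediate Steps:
j = 1 (j = 3 - 2 = 1)
G(Z) = ⅔ (G(Z) = ⅓ - ⅑*(-3) = ⅓ + ⅓ = ⅔)
B(N) = 40/3 + 5*N/3 (B(N) = (N - 2*(-4))*(1 + ⅔) = (N + 8)*(5/3) = (8 + N)*(5/3) = 40/3 + 5*N/3)
(B(8) + P(u(-2, 1)))² = ((40/3 + (5/3)*8) + 6)² = ((40/3 + 40/3) + 6)² = (80/3 + 6)² = (98/3)² = 9604/9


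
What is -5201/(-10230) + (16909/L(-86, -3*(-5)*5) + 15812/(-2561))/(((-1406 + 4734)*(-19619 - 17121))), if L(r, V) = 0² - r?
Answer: 1273278299397311/2504456240732160 ≈ 0.50840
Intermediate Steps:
L(r, V) = -r (L(r, V) = 0 - r = -r)
-5201/(-10230) + (16909/L(-86, -3*(-5)*5) + 15812/(-2561))/(((-1406 + 4734)*(-19619 - 17121))) = -5201/(-10230) + (16909/((-1*(-86))) + 15812/(-2561))/(((-1406 + 4734)*(-19619 - 17121))) = -5201*(-1/10230) + (16909/86 + 15812*(-1/2561))/((3328*(-36740))) = 5201/10230 + (16909*(1/86) - 15812/2561)/(-122270720) = 5201/10230 + (16909/86 - 15812/2561)*(-1/122270720) = 5201/10230 + (41944117/220246)*(-1/122270720) = 5201/10230 - 41944117/26929636997120 = 1273278299397311/2504456240732160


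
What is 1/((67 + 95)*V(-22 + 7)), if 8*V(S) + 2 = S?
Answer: -4/1377 ≈ -0.0029049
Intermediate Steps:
V(S) = -1/4 + S/8
1/((67 + 95)*V(-22 + 7)) = 1/((67 + 95)*(-1/4 + (-22 + 7)/8)) = 1/(162*(-1/4 + (1/8)*(-15))) = 1/(162*(-1/4 - 15/8)) = 1/(162*(-17/8)) = 1/(-1377/4) = -4/1377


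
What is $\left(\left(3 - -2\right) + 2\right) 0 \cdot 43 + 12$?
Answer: $12$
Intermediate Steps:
$\left(\left(3 - -2\right) + 2\right) 0 \cdot 43 + 12 = \left(\left(3 + 2\right) + 2\right) 0 \cdot 43 + 12 = \left(5 + 2\right) 0 \cdot 43 + 12 = 7 \cdot 0 \cdot 43 + 12 = 0 \cdot 43 + 12 = 0 + 12 = 12$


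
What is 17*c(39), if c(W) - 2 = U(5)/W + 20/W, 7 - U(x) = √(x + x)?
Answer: 595/13 - 17*√10/39 ≈ 44.391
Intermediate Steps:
U(x) = 7 - √2*√x (U(x) = 7 - √(x + x) = 7 - √(2*x) = 7 - √2*√x)
c(W) = 2 + 20/W + (7 - √10)/W (c(W) = 2 + ((7 - √2*√5)/W + 20/W) = 2 + ((7 - √10)/W + 20/W) = 2 + (20/W + (7 - √10)/W) = 2 + 20/W + (7 - √10)/W)
17*c(39) = 17*((27 - √10 + 2*39)/39) = 17*((27 - √10 + 78)/39) = 17*((105 - √10)/39) = 17*(35/13 - √10/39) = 595/13 - 17*√10/39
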